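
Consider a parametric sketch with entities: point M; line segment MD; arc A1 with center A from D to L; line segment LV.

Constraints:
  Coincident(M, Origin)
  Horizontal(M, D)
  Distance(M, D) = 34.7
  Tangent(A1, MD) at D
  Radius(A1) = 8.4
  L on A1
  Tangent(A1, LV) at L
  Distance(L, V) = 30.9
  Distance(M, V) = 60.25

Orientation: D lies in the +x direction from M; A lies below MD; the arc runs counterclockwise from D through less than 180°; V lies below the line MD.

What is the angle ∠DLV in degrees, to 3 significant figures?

116°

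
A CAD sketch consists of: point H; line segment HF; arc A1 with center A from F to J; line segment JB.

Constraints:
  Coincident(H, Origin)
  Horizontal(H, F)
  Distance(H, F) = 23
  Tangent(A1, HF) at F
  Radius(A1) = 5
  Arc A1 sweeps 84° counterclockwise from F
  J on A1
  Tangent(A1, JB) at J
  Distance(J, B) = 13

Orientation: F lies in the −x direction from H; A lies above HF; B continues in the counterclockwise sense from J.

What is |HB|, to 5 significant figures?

24.100

On A1, F sits at bearing -90° from A; an 84° counterclockwise sweep puts J at bearing -6°, so J = A + 5.0·(cos -6°, sin -6°) = (-18.027, 4.4774). The tangent condition forces AJ to be normal to JB, so JB runs along (−sin -6°, cos -6°); with |JB| = 13.0, B = (-16.669, 17.406). Then |HB| = |B − H| = 24.100.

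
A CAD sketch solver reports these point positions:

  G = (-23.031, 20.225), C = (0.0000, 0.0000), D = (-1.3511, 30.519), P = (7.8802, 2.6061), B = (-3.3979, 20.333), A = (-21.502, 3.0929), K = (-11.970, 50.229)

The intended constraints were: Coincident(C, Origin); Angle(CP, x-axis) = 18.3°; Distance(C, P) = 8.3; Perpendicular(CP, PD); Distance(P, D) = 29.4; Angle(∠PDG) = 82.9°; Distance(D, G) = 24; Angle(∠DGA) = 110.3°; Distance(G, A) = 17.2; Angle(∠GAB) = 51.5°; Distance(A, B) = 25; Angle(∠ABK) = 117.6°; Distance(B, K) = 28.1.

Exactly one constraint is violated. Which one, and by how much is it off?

Distance(B, K) = 28.1 — off by 3.00.

C = (0.00, 0.00) ✓; CP at 18.30° ✓; |CP| = 8.300 ✓; ∠(CP, PD) = 90.00° ✓; |PD| = 29.40 ✓; ∠PDG = 82.90° ✓; |DG| = 24.00 ✓; ∠DGA = 110.3° ✓; |GA| = 17.20 ✓; ∠GAB = 51.50° ✓; |AB| = 25.00 ✓; ∠ABK = 117.6° ✓; |BK| = 31.10 ✗.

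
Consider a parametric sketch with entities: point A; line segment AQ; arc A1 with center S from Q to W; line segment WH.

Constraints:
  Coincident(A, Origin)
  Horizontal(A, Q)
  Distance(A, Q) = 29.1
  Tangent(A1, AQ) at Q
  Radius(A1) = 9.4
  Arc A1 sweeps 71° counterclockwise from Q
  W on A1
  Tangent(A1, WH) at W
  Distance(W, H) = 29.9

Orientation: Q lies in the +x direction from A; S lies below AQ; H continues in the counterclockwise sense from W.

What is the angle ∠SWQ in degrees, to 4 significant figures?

54.50°

A is at the origin; AQ is horizontal with |AQ| = 29.1 and Q on the +x side, so Q = (29.10, 0.000). A1 meets AQ tangentially, so SQ is at right angles to AQ, so S = Q + (0, -9.4) = (29.10, -9.400). On A1, Q sits at bearing 90° from S; a 71° counterclockwise sweep puts W at bearing 161°, so W = S + 9.4·(cos 161°, sin 161°) = (20.21, -6.340). Then cos ∠SWQ = WS·WQ / (|WS||WQ|), giving 54.50°.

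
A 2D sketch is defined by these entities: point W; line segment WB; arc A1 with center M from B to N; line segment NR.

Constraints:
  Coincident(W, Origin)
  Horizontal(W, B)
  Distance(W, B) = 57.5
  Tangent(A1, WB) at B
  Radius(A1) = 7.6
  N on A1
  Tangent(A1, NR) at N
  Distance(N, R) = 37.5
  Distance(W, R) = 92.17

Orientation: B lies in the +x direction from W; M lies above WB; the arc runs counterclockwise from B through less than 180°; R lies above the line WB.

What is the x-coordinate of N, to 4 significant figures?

63.59

Checks: |MB| = 7.600 ✓; |MN| = 7.600 ✓; ∠(MN, NR) = 90.00° ✓; |NR| = 37.50 ✓; |WR| = 92.17 ✓.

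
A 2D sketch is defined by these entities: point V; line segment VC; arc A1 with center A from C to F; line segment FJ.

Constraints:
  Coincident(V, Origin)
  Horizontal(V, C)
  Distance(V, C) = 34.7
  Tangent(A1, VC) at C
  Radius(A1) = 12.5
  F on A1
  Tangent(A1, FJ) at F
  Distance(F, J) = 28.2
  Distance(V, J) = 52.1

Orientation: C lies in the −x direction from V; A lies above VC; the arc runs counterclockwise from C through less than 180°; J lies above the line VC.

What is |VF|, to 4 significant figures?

27.44

V is at the origin; V and C share the same y with |VC| = 34.7 and C on the −x side, so C = (-34.70, 0.000). Tangency of A1 to VC means the radius AC is perpendicular to VC, so A = C + (0, 12.5) = (-34.70, 12.50). Since AF ⟂ FJ (tangency), |AJ| = √(12.5² + 28.2²) = 30.85 regardless of where F sits on A1. So J lies on both circle(V, 52.1) and circle(A, 30.85); the above-VC intersection is J = (-29.55, 42.91). F is the foot of the tangent from J: F = (-22.59, 15.58).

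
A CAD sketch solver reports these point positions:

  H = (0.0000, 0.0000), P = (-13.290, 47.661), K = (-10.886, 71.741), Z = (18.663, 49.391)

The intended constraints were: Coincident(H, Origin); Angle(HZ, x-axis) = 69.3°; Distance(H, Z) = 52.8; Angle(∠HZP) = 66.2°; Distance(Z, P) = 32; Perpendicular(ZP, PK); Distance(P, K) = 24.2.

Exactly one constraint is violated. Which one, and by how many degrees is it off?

Perpendicular(ZP, PK) — off by 8.80°.

H = (0.00, 0.00) ✓; HZ at 69.30° ✓; |HZ| = 52.80 ✓; ∠HZP = 66.20° ✓; |ZP| = 32.00 ✓; ∠(ZP, PK) = 98.80° ✗; |PK| = 24.20 ✓.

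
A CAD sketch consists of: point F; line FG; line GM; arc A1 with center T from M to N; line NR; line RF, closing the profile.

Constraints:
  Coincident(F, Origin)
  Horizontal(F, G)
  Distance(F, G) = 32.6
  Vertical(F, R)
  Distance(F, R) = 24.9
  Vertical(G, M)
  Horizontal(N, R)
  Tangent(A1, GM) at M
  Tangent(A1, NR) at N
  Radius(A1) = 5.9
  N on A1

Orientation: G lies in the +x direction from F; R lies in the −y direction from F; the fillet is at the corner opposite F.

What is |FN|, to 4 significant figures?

36.51

The virtual corner opposite F is at (32.60, -24.90). Tangency of A1 to GM means the radius TM is perpendicular to GM and since A1 is tangent to NR there, TN ⟂ NR, with radius 5.9, so the center T sits 5.9 in from both sides at T = (26.70, -19.00). That places the tangent points at M = (32.60, -19.00) on GM and N = (26.70, -24.90) on NR. Then |FN| = |N − F| = 36.51.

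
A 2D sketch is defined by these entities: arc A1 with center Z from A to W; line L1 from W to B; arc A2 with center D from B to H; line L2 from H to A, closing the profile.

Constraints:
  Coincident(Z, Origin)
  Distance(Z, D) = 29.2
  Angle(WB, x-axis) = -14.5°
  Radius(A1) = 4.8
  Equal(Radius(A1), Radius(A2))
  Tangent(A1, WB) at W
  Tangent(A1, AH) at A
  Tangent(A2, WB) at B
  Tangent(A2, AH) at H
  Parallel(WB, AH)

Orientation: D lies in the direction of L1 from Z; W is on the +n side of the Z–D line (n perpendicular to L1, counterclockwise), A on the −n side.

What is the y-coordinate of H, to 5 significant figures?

-11.958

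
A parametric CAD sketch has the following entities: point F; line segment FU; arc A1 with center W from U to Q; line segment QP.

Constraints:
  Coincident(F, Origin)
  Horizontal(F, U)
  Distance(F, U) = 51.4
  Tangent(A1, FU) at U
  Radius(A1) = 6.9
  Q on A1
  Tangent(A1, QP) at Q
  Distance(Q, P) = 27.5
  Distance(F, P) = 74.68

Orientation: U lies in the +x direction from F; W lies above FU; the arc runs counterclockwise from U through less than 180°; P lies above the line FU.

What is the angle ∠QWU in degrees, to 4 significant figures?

66.61°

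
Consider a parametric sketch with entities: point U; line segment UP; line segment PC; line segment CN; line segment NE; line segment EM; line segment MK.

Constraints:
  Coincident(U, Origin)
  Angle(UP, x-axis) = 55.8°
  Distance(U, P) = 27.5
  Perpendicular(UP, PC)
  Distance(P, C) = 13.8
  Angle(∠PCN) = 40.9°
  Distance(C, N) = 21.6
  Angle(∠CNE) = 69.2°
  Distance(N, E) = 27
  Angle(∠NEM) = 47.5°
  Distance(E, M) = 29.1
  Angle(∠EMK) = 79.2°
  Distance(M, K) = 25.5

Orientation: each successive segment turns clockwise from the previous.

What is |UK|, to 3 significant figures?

6.39

U is at the origin; UP runs at 55.8° with length 27.5, so P = (15.5, 22.7). UP is perpendicular to PC, so PC runs at -34.2°; with |PC| = 13.8, C = (26.9, 15.0). ∠PCN = 40.9° gives CN at -173° from the x-axis; with |CN| = 21.6, N = (5.42, 12.5). ∠CNE = 69.2° gives NE at 75.9° from the x-axis; with |NE| = 27.0, E = (12.0, 38.7). ∠NEM = 47.5° gives EM at -56.6° from the x-axis; with |EM| = 29.1, M = (28.0, 14.4). ∠EMK = 79.2° gives MK at -157° from the x-axis; with |MK| = 25.5, K = (4.47, 4.56). Then |UK| = |K − U| = 6.39.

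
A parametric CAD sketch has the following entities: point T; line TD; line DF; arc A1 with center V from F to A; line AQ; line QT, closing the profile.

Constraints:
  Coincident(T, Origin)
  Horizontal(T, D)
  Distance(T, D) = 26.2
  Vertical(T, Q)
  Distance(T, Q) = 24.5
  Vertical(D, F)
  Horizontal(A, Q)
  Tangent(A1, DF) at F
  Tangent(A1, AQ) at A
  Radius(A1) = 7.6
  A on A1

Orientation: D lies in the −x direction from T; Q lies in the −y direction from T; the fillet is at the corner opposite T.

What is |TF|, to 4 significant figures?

31.18

T is at the origin; T and D share the same y with |TD| = 26.2 and D on the −x side, so D = (-26.20, 0.000). TQ is vertical with |TQ| = 24.5 and Q on the −y side, so Q = (0.000, -24.50). The virtual corner opposite T is at (-26.20, -24.50). Tangency of A1 to DF means the radius VF is perpendicular to DF and tangency of A1 to AQ means the radius VA is perpendicular to AQ, with radius 7.6, so the center V sits 7.6 in from both sides at V = (-18.60, -16.90). That places the tangent points at F = (-26.20, -16.90) on DF and A = (-18.60, -24.50) on AQ. Then |TF| = |F − T| = 31.18.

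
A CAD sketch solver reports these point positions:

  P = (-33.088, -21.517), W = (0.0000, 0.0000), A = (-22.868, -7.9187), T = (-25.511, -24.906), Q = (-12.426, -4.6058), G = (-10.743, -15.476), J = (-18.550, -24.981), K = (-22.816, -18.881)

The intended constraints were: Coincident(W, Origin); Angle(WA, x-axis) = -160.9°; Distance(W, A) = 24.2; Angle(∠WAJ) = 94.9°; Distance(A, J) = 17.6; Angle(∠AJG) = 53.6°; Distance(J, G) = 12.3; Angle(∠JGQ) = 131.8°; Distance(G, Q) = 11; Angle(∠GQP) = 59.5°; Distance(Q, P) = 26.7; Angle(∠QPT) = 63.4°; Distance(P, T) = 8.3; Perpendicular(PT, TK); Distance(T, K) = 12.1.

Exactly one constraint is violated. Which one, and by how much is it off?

Distance(T, K) = 12.1 — off by 5.50.

W = (0.00, 0.00) ✓; WA at -160.9° ✓; |WA| = 24.20 ✓; ∠WAJ = 94.90° ✓; |AJ| = 17.60 ✓; ∠AJG = 53.60° ✓; |JG| = 12.30 ✓; ∠JGQ = 131.8° ✓; |GQ| = 11.00 ✓; ∠GQP = 59.50° ✓; |QP| = 26.70 ✓; ∠QPT = 63.40° ✓; |PT| = 8.300 ✓; ∠(PT, TK) = 90.00° ✓; |TK| = 6.600 ✗.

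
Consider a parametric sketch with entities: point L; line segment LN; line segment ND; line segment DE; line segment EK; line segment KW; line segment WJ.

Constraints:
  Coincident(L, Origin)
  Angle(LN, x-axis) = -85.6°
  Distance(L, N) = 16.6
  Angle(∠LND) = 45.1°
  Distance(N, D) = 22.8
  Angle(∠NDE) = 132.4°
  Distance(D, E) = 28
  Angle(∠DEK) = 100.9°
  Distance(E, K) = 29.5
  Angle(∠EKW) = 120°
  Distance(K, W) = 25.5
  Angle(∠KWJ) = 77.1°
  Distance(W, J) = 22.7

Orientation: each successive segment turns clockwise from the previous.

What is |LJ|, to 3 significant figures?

9.82

L is at the origin; LN runs at -85.6° with length 16.6, so N = (1.27, -16.6). ∠LND = 45.1° gives ND at 140° from the x-axis; with |ND| = 22.8, D = (-16.1, -1.74). ∠NDE = 132.4° gives DE at 91.9° from the x-axis; with |DE| = 28.0, E = (-17.0, 26.2). ∠DEK = 100.9° gives EK at 12.8° from the x-axis; with |EK| = 29.5, K = (11.8, 32.8). ∠EKW = 120.0° gives KW at -47.2° from the x-axis; with |KW| = 25.5, W = (29.1, 14.1). ∠KWJ = 77.1° gives WJ at -150° from the x-axis; with |WJ| = 22.7, J = (9.42, 2.75). Then |LJ| = |J − L| = 9.82.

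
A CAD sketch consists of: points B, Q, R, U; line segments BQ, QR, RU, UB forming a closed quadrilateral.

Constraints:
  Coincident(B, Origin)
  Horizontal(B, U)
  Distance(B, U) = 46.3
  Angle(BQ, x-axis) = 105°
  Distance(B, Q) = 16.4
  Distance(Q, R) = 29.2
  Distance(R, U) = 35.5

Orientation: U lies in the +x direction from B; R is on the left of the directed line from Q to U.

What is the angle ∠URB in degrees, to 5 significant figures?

81.909°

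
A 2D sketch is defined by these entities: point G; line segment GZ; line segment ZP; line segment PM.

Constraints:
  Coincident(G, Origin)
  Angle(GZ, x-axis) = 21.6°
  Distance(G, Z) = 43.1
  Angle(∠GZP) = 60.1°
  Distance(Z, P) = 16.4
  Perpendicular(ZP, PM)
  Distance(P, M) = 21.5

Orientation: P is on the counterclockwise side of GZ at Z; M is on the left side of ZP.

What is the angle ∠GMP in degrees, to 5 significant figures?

162.23°

G is at the origin; GZ runs at 21.6° with length 43.1, so Z = 43.1·(cos 21.6°, sin 21.6°) = (40.073, 15.866). ∠GZP = 60.1°, so ZP runs at 21.6° + (180° − 60.1°) = 141.50° from the x-axis; with |ZP| = 16.4, P = Z + 16.4·(cos 141.50°, sin 141.50°) = (27.239, 26.075). ZP is perpendicular to PM; with |PM| = 21.5 on the left of ZP, M = P + 21.5·(-0.62251, -0.78261) = (13.855, 9.2493). Then cos ∠GMP = MG·MP / (|MG||MP|), giving 162.23°.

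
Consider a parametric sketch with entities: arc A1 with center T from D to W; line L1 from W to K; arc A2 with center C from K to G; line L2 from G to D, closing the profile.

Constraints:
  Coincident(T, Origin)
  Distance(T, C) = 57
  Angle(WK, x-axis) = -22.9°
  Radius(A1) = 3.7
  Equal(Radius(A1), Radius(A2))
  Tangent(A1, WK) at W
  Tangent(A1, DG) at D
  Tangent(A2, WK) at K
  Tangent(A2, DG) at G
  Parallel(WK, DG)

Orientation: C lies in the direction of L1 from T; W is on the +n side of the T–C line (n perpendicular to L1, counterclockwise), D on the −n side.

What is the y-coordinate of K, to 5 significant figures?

-18.772

The slot axis is L1's direction at -22.9°, so u = (cos -22.9°, sin -22.9°) = (0.92119, -0.38912) and n = (−sin -22.9°, cos -22.9°) = (0.38912, 0.92119). T is at the origin and C lies 57.0 along u from T, so C = 57.0·u = (52.508, -22.180). Tangency of A1 to both parallel lines with radius 3.7 puts W and D at T ± 3.7·n: W = (1.4398, 3.4084), D = (-1.4398, -3.4084). Equal radii place K and G the same way about C: K = C + 3.7·n = (53.947, -18.772), G = C − 3.7·n = (51.068, -25.588). So K.y = -18.772.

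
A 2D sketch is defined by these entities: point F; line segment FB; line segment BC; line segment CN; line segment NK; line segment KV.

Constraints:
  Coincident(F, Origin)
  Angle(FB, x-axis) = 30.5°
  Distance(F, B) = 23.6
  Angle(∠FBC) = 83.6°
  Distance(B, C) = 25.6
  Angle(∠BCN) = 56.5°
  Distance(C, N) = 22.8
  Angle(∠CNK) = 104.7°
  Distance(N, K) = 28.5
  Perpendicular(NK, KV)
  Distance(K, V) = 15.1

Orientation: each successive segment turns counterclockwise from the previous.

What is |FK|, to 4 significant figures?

21.47

F is at the origin; FB runs at 30.5° with length 23.6, so B = (20.33, 11.98). ∠FBC = 83.6° gives BC at 126.9° from the x-axis; with |BC| = 25.6, C = (4.964, 32.45). ∠BCN = 56.5° gives CN at -109.6° from the x-axis; with |CN| = 22.8, N = (-2.685, 10.97). ∠CNK = 104.7° gives NK at -34.30° from the x-axis; with |NK| = 28.5, K = (20.86, -5.090). Then |FK| = |K − F| = 21.47.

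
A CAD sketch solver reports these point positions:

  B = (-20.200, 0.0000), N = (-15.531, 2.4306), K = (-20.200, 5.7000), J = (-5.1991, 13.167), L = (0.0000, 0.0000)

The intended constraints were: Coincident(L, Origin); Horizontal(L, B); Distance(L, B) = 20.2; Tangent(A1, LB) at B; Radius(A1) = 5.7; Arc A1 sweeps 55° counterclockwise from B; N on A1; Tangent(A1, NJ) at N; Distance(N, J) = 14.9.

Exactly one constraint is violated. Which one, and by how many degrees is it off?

Tangent(A1, NJ) at N — off by 8.90°.

L = (0.00, 0.00) ✓; L.y = 0.00, B.y = 0.00 ✓; |LB| = 20.20 ✓; ∠(KB, BL) = 90.00° ✓; |KB| = 5.700 ✓; bearing(K→N) − bearing(K→B) = 55.00° ✓; |KN| = 5.700 ✓; ∠(KN, NJ) = 98.90° ✗; |NJ| = 14.90 ✓.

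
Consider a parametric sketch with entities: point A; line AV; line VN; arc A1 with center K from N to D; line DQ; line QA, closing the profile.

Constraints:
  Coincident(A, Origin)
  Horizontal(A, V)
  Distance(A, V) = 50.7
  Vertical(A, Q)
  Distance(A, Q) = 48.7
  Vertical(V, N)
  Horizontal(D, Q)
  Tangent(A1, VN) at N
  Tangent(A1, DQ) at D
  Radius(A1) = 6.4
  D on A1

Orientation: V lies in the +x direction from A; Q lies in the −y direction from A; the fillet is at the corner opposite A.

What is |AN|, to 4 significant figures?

66.03

The virtual corner opposite A is at (50.70, -48.70). Since A1 is tangent to VN there, KN ⟂ VN and the tangent condition forces KD to be normal to DQ, with radius 6.4, so the center K sits 6.4 in from both sides at K = (44.30, -42.30). That places the tangent points at N = (50.70, -42.30) on VN and D = (44.30, -48.70) on DQ. Then |AN| = |N − A| = 66.03.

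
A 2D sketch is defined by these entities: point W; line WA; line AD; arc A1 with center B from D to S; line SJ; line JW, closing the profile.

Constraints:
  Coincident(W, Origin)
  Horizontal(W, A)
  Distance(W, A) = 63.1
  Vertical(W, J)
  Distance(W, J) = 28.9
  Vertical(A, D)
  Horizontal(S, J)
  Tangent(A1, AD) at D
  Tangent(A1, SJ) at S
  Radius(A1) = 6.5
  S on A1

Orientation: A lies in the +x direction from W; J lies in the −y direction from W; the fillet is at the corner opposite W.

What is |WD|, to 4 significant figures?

66.96

W is at the origin; WA is horizontal with |WA| = 63.1 and A on the +x side, so A = (63.10, 0.000). WJ is vertical with |WJ| = 28.9 and J on the −y side, so J = (0.000, -28.90). The virtual corner opposite W is at (63.10, -28.90). Tangency of A1 to AD means the radius BD is perpendicular to AD and since A1 is tangent to SJ there, BS ⟂ SJ, with radius 6.5, so the center B sits 6.5 in from both sides at B = (56.60, -22.40). That places the tangent points at D = (63.10, -22.40) on AD and S = (56.60, -28.90) on SJ. Then |WD| = |D − W| = 66.96.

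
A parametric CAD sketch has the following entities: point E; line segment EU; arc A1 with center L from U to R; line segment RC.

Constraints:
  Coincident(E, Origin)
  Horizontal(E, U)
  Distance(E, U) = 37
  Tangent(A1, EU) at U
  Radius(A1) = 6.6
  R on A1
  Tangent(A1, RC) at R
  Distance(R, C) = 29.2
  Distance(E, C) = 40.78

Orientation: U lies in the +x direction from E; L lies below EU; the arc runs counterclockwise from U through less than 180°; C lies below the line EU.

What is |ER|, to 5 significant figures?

31.003

E is at the origin; E and U share the same y with |EU| = 37.0 and U on the +x side, so U = (37.000, 0.0000). Tangency of A1 to EU means the radius LU is perpendicular to EU, so L = U + (0, -6.6) = (37.000, -6.6000). Since LR ⟂ RC (tangency), |LC| = √(6.6² + 29.2²) = 29.937 regardless of where R sits on A1. So C lies on both circle(E, 40.78) and circle(L, 29.937); the below-EU intersection is C = (23.507, -33.323). R is the foot of the tangent from C: R = (30.598, -4.9973).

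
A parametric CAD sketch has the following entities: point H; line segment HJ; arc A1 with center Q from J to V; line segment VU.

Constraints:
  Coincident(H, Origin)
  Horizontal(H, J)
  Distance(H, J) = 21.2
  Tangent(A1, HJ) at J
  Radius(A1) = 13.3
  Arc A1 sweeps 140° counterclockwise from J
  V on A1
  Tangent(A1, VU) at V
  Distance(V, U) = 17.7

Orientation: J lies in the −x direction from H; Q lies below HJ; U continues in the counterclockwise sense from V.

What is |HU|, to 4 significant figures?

38.44

H is at the origin; H and J share the same y with |HJ| = 21.2 and J on the −x side, so J = (-21.20, 0.000). The tangent condition forces QJ to be normal to HJ, so Q = J + (0, -13.3) = (-21.20, -13.30). On A1, J sits at bearing 90° from Q; a 140° counterclockwise sweep puts V at bearing 230°, so V = Q + 13.3·(cos 230°, sin 230°) = (-29.75, -23.49). Tangency of A1 to VU means the radius QV is perpendicular to VU, so VU runs along (−sin 230°, cos 230°); with |VU| = 17.7, U = (-16.19, -34.87). Then |HU| = |U − H| = 38.44.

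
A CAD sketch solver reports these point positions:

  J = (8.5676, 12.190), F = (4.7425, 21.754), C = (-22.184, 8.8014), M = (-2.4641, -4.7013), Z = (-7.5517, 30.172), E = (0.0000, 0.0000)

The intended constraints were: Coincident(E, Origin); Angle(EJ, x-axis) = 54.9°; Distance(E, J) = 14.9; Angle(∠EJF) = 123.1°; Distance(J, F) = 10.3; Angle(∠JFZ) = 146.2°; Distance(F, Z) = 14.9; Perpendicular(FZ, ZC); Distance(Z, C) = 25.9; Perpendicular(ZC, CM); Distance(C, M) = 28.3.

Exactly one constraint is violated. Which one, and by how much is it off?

Distance(C, M) = 28.3 — off by 4.40.

E = (0.00, 0.00) ✓; EJ at 54.90° ✓; |EJ| = 14.90 ✓; ∠EJF = 123.1° ✓; |JF| = 10.30 ✓; ∠JFZ = 146.2° ✓; |FZ| = 14.90 ✓; ∠(FZ, ZC) = 90.00° ✓; |ZC| = 25.90 ✓; ∠(ZC, CM) = 90.00° ✓; |CM| = 23.90 ✗.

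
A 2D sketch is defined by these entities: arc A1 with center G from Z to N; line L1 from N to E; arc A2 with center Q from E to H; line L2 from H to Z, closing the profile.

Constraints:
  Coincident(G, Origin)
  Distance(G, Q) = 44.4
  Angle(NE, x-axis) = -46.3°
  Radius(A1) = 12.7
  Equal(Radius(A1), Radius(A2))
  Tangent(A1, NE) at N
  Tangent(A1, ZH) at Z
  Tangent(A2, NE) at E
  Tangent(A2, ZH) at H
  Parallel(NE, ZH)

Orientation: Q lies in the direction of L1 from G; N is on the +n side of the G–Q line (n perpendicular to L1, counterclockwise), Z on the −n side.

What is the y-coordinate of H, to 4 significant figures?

-40.87

Tangency of A1 to both parallel lines with radius 12.7 puts N and Z at G ± 12.7·n: N = (9.182, 8.774), Z = (-9.182, -8.774). Equal radii place E and H the same way about Q: E = Q + 12.7·n = (39.86, -23.33), H = Q − 12.7·n = (21.49, -40.87). So H.y = -40.87.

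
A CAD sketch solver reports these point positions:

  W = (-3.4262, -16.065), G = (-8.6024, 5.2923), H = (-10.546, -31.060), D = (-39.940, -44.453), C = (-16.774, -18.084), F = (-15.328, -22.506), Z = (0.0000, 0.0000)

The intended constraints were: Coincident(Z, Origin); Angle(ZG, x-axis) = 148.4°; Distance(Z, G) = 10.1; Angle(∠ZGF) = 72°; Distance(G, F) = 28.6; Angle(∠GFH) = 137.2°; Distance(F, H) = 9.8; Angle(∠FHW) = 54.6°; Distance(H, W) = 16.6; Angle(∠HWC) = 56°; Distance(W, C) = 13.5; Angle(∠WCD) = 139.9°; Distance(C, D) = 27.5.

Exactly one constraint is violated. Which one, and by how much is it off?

Distance(C, D) = 27.5 — off by 7.60.

Z = (0.00, 0.00) ✓; ZG at 148.4° ✓; |ZG| = 10.10 ✓; ∠ZGF = 72.00° ✓; |GF| = 28.60 ✓; ∠GFH = 137.2° ✓; |FH| = 9.800 ✓; ∠FHW = 54.61° ✓; |HW| = 16.60 ✓; ∠HWC = 56.00° ✓; |WC| = 13.50 ✓; ∠WCD = 139.9° ✓; |CD| = 35.10 ✗.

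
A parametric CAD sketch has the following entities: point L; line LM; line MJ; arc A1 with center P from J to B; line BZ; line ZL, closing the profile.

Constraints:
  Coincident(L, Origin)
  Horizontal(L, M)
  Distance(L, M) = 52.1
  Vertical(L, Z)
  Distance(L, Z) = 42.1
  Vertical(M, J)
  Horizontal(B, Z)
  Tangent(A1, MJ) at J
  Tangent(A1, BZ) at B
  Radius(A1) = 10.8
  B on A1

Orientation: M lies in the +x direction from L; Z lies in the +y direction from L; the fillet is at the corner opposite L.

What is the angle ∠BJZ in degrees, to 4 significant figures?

33.29°

The virtual corner opposite L is at (52.10, 42.10). A1 meets MJ tangentially, so PJ is at right angles to MJ and A1 meets BZ tangentially, so PB is at right angles to BZ, with radius 10.8, so the center P sits 10.8 in from both sides at P = (41.30, 31.30). That places the tangent points at J = (52.10, 31.30) on MJ and B = (41.30, 42.10) on BZ. Then cos ∠BJZ = JB·JZ / (|JB||JZ|), giving 33.29°.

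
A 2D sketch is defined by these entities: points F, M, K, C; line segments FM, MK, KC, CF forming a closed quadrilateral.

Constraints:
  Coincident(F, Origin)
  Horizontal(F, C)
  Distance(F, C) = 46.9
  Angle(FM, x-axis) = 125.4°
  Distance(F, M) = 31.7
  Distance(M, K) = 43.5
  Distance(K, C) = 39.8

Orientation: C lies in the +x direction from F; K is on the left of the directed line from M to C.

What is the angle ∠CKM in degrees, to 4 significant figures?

114.8°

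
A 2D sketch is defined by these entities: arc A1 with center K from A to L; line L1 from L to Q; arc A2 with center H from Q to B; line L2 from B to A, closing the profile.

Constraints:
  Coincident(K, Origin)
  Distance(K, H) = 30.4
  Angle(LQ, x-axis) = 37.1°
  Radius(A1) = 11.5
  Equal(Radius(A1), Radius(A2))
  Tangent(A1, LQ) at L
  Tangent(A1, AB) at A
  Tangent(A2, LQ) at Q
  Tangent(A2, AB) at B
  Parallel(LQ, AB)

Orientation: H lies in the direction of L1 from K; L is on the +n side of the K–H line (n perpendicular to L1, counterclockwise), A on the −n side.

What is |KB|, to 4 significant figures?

32.50

The slot axis is L1's direction at 37.1°, so u = (cos 37.1°, sin 37.1°) = (0.7976, 0.6032) and n = (−sin 37.1°, cos 37.1°) = (-0.6032, 0.7976). K is at the origin and H lies 30.4 along u from K, so H = 30.4·u = (24.25, 18.34). Tangency of A1 to both parallel lines with radius 11.5 puts L and A at K ± 11.5·n: L = (-6.937, 9.172), A = (6.937, -9.172). Equal radii place Q and B the same way about H: Q = H + 11.5·n = (17.31, 27.51), B = H − 11.5·n = (31.18, 9.165). Then |KB| = |B − K| = 32.50.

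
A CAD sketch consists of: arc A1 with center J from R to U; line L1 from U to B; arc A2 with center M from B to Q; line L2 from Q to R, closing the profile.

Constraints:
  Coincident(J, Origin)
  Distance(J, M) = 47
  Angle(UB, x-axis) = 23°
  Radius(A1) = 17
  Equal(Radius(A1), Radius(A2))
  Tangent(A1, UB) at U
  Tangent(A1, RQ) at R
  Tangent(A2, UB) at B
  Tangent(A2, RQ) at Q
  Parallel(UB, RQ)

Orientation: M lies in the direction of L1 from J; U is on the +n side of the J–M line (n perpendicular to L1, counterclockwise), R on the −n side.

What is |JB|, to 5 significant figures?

49.980

Tangency of A1 to both parallel lines with radius 17.0 puts U and R at J ± 17.0·n: U = (-6.6424, 15.649), R = (6.6424, -15.649). Equal radii place B and Q the same way about M: B = M + 17.0·n = (36.621, 34.013), Q = M − 17.0·n = (49.906, 2.7158). Then |JB| = |B − J| = 49.980.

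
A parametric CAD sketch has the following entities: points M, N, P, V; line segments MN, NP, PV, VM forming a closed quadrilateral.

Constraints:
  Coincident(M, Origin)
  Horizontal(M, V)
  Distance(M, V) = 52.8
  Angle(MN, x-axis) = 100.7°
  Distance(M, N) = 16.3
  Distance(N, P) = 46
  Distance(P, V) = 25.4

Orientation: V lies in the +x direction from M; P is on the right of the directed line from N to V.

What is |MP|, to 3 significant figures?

34.7

M is at the origin; M and V share the same y with |MV| = 52.8 and V in +x, so V = (52.8, 0). MN runs at 100.7° with |MN| = 16.3, so N = (-3.03, 16.0). P is determined by |NP| = 46.0 and |PV| = 25.4 together: it lies at the intersection of circle(N, 46.0) and circle(V, 25.4). With |NV| = 58.1, the foot of the radical line on NV is 41.7 from N and the perpendicular offset is √(46.0² − 41.7²) = 19.4. Taking the right-of-NV solution: P = (31.7, -14.1).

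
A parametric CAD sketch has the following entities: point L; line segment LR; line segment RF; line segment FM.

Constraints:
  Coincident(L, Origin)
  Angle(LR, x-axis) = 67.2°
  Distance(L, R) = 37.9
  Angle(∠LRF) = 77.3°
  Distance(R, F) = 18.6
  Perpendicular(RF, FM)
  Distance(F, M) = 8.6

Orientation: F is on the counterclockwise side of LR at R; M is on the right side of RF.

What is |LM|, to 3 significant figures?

46.7

L is at the origin; LR runs at 67.2° with length 37.9, so R = 37.9·(cos 67.2°, sin 67.2°) = (14.7, 34.9). ∠LRF = 77.3°, so RF runs at 67.2° + (180° − 77.3°) = 170° from the x-axis; with |RF| = 18.6, F = R + 18.6·(cos 170°, sin 170°) = (-3.62, 38.2). The perpendicularity gives FM at right angles to RF; with |FM| = 8.6 on the right of RF, M = F + 8.6·(0.175, 0.985) = (-2.12, 46.7). Then |LM| = |M − L| = 46.7.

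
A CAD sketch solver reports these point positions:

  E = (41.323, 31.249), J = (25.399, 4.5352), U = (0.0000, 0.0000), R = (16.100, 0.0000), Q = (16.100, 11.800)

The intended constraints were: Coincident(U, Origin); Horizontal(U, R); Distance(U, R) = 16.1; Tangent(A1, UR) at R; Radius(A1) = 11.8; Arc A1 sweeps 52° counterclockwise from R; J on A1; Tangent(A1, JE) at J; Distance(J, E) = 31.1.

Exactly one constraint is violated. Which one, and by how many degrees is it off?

Tangent(A1, JE) at J — off by 7.20°.

U = (0.00, 0.00) ✓; U.y = 0.00, R.y = 0.00 ✓; |UR| = 16.10 ✓; ∠(QR, RU) = 90.00° ✓; |QR| = 11.80 ✓; bearing(Q→J) − bearing(Q→R) = 52.00° ✓; |QJ| = 11.80 ✓; ∠(QJ, JE) = 82.80° ✗; |JE| = 31.10 ✓.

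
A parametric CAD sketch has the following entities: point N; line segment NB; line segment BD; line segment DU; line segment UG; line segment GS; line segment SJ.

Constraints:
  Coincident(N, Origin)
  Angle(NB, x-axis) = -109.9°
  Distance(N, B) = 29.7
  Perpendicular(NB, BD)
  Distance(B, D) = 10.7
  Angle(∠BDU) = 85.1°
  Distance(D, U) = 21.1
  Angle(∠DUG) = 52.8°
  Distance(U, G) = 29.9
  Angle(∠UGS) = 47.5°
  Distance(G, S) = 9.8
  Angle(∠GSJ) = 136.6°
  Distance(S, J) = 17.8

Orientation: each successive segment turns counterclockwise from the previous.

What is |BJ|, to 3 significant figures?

15.2

∠UGS = 47.5° gives GS at -25.3° from the x-axis; with |GS| = 9.8, S = (-13.4, -26.7). ∠GSJ = 136.6° gives SJ at 18.1° from the x-axis; with |SJ| = 17.8, J = (3.51, -21.1). Then |BJ| = |J − B| = 15.2.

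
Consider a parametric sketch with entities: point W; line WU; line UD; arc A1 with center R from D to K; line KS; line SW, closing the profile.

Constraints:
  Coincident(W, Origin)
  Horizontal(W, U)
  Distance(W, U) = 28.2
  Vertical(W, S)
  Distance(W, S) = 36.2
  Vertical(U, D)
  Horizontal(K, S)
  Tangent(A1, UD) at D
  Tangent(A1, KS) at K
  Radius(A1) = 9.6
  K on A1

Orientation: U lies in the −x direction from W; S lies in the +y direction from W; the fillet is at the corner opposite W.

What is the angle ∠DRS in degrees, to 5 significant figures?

152.70°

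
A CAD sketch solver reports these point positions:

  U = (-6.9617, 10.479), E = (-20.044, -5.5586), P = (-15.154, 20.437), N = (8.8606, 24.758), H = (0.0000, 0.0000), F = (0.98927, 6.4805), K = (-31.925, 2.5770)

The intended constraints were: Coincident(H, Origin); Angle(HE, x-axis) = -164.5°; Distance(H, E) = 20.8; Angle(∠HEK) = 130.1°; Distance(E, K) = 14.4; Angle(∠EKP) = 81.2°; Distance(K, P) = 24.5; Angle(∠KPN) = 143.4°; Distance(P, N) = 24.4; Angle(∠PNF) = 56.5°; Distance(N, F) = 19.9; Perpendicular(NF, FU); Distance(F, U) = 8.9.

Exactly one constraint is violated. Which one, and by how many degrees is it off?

Perpendicular(NF, FU) — off by 3.40°.

H = (0.00, 0.00) ✓; HE at -164.5° ✓; |HE| = 20.80 ✓; ∠HEK = 130.1° ✓; |EK| = 14.40 ✓; ∠EKP = 81.20° ✓; |KP| = 24.50 ✓; ∠KPN = 143.4° ✓; |PN| = 24.40 ✓; ∠PNF = 56.50° ✓; |NF| = 19.90 ✓; ∠(NF, FU) = 93.40° ✗; |FU| = 8.900 ✓.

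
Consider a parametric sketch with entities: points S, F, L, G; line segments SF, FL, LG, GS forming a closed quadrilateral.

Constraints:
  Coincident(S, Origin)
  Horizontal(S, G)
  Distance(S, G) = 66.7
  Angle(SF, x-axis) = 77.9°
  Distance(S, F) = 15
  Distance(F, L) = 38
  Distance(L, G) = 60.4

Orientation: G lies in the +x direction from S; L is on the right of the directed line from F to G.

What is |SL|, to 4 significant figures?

24.98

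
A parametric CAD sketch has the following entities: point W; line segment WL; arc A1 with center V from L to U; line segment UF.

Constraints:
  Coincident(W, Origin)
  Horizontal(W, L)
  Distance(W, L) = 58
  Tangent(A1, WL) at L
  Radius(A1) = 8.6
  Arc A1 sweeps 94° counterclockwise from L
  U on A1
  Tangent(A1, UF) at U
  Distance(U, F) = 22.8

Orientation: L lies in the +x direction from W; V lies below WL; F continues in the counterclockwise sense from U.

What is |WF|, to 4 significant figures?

60.19

W is at the origin; WL is horizontal with |WL| = 58.0 and L on the +x side, so L = (58.00, 0.000). A1 meets WL tangentially, so VL is at right angles to WL, so V = L + (0, -8.6) = (58.00, -8.600). On A1, L sits at bearing 90° from V; a 94° counterclockwise sweep puts U at bearing 184°, so U = V + 8.6·(cos 184°, sin 184°) = (49.42, -9.200). The tangent condition forces VU to be normal to UF, so UF runs along (−sin 184°, cos 184°); with |UF| = 22.8, F = (51.01, -31.94). Then |WF| = |F − W| = 60.19.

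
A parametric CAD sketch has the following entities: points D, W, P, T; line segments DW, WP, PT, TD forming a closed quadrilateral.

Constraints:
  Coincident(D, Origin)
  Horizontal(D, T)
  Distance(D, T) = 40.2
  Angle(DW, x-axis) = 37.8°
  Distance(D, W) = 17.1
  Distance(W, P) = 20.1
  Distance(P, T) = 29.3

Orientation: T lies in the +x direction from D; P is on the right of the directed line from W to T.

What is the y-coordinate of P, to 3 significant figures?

-9.59

Checks: |WP| = 20.10 ✓; |PT| = 29.30 ✓.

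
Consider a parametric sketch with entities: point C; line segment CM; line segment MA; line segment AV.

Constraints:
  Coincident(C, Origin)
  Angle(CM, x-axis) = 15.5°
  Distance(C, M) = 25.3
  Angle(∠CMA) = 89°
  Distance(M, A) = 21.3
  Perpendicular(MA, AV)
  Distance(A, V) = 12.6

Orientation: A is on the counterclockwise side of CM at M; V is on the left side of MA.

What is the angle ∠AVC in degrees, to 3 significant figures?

121°

C is at the origin; CM runs at 15.5° with length 25.3, so M = 25.3·(cos 15.5°, sin 15.5°) = (24.4, 6.76). ∠CMA = 89.0°, so MA runs at 15.5° + (180° − 89.0°) = 106° from the x-axis; with |MA| = 21.3, A = M + 21.3·(cos 106°, sin 106°) = (18.3, 27.2). The perpendicularity gives AV at right angles to MA; with |AV| = 12.6 on the left of MA, V = A + 12.6·(-0.959, -0.284) = (6.25, 23.6). Then cos ∠AVC = VA·VC / (|VA||VC|), giving 121°.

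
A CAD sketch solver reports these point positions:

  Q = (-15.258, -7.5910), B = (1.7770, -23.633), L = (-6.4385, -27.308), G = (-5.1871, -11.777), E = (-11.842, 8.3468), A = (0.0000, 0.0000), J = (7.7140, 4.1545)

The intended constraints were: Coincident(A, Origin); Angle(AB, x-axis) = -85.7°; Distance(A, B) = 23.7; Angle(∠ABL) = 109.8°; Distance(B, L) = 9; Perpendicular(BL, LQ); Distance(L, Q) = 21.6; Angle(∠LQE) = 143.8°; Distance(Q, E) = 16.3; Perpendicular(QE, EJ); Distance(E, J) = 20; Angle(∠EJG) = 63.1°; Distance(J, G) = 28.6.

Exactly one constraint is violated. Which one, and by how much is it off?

Distance(J, G) = 28.6 — off by 8.10.

A = (0.00, 0.00) ✓; AB at -85.70° ✓; |AB| = 23.70 ✓; ∠ABL = 109.8° ✓; |BL| = 9.000 ✓; ∠(BL, LQ) = 90.00° ✓; |LQ| = 21.60 ✓; ∠LQE = 143.8° ✓; |QE| = 16.30 ✓; ∠(QE, EJ) = 90.00° ✓; |EJ| = 20.00 ✓; ∠EJG = 63.10° ✓; |JG| = 20.50 ✗.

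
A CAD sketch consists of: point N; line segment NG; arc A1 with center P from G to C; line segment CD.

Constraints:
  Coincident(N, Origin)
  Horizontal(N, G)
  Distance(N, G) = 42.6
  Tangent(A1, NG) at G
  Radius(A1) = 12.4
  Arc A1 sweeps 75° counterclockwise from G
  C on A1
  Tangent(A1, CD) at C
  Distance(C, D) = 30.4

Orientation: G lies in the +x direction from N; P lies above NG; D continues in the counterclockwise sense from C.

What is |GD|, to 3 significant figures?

43.4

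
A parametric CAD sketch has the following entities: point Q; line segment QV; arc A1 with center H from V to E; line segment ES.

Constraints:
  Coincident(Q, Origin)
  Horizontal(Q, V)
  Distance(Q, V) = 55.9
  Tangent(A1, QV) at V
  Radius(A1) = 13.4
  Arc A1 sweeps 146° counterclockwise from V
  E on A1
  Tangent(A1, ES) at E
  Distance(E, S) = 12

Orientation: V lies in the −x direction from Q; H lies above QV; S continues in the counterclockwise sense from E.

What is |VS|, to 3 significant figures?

31.3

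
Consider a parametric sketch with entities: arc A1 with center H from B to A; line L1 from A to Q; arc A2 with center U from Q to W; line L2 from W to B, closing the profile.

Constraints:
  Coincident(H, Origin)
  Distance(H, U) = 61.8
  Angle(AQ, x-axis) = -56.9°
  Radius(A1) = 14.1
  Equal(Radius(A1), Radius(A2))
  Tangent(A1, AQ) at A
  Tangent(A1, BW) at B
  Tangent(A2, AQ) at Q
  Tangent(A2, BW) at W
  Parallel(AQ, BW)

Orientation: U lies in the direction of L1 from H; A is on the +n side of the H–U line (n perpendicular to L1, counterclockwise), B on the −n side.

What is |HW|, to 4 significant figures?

63.39

The slot axis is L1's direction at -56.9°, so u = (cos -56.9°, sin -56.9°) = (0.5461, -0.8377) and n = (−sin -56.9°, cos -56.9°) = (0.8377, 0.5461). H is at the origin and U lies 61.8 along u from H, so U = 61.8·u = (33.75, -51.77). Tangency of A1 to both parallel lines with radius 14.1 puts A and B at H ± 14.1·n: A = (11.81, 7.700), B = (-11.81, -7.700). Equal radii place Q and W the same way about U: Q = U + 14.1·n = (45.56, -44.07), W = U − 14.1·n = (21.94, -59.47). Then |HW| = |W − H| = 63.39.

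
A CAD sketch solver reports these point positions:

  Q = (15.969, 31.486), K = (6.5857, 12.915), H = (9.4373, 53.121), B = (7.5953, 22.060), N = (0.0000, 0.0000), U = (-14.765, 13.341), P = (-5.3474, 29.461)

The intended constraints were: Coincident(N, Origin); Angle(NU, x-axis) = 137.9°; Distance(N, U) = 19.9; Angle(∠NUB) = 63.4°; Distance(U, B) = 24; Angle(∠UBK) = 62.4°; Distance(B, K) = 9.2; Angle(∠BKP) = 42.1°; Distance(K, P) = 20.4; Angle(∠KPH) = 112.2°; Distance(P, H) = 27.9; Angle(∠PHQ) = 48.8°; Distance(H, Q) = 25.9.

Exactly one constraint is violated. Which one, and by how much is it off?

Distance(H, Q) = 25.9 — off by 3.30.

N = (0.00, 0.00) ✓; NU at 137.9° ✓; |NU| = 19.90 ✓; ∠NUB = 63.40° ✓; |UB| = 24.00 ✓; ∠UBK = 62.40° ✓; |BK| = 9.201 ✓; ∠BKP = 42.10° ✓; |KP| = 20.40 ✓; ∠KPH = 112.2° ✓; |PH| = 27.90 ✓; ∠PHQ = 48.80° ✓; |HQ| = 22.60 ✗.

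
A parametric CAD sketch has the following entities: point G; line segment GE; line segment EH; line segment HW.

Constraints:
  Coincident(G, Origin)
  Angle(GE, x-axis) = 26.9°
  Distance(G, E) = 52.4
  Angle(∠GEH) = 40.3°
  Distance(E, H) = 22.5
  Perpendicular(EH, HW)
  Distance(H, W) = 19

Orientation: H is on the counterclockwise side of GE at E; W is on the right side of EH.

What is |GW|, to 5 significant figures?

55.700

G is at the origin; GE runs at 26.9° with length 52.4, so E = 52.4·(cos 26.9°, sin 26.9°) = (46.730, 23.708). ∠GEH = 40.3°, so EH runs at 26.9° + (180° − 40.3°) = 166.60° from the x-axis; with |EH| = 22.5, H = E + 22.5·(cos 166.60°, sin 166.60°) = (24.843, 28.922). EH is perpendicular to HW; with |HW| = 19.0 on the right of EH, W = H + 19.0·(0.23175, 0.97278) = (29.246, 47.405). Then |GW| = |W − G| = 55.700.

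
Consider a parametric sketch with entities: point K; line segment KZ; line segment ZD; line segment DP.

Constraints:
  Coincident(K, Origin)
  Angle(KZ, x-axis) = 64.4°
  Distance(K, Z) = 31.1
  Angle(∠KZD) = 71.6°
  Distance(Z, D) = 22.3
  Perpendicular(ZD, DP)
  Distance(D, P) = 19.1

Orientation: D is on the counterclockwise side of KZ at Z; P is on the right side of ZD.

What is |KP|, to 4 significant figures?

50.19

K is at the origin; KZ runs at 64.4° with length 31.1, so Z = 31.1·(cos 64.4°, sin 64.4°) = (13.44, 28.05). ∠KZD = 71.6°, so ZD runs at 64.4° + (180° − 71.6°) = 172.8° from the x-axis; with |ZD| = 22.3, D = Z + 22.3·(cos 172.8°, sin 172.8°) = (-8.686, 30.84). The perpendicularity gives DP at right angles to ZD; with |DP| = 19.1 on the right of ZD, P = D + 19.1·(0.1253, 0.9921) = (-6.292, 49.79). Then |KP| = |P − K| = 50.19.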